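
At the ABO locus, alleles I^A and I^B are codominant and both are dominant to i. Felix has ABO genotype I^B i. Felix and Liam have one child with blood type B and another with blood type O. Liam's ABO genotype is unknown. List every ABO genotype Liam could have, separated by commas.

For each candidate genotype of Liam, check whether crossing it with I^B i can produce every observed child phenotype.
  I^A I^A → possible child types {A, AB} ✗
  I^A I^B → possible child types {A, B, AB} ✗
  I^A i → possible child types {O, A, B, AB} ✓
  I^B I^B → possible child types {B} ✗
  I^B i → possible child types {O, B} ✓
  i i → possible child types {O, B} ✓

I^A i, I^B i, i i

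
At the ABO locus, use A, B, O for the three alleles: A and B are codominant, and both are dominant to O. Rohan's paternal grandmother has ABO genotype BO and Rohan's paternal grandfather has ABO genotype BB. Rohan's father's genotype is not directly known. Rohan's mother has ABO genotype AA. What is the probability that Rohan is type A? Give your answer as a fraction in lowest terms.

Rohan's father's ABO genotype from BO × BB: 1/2 BB, 1/2 BO.
Crossing each possibility with the mother AA and summing P(type A): 1/2·0 + 1/2·1/2 = 1/4.

1/4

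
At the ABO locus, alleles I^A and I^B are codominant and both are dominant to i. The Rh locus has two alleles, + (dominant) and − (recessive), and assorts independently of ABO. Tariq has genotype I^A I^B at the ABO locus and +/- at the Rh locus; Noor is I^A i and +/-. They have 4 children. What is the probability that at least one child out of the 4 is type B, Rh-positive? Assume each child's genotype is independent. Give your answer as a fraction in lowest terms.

36975/65536

ABO cross I^A I^B × I^A i → 1/2 A, 1/4 B, 1/4 AB.
Rh cross +/- × +/- → 3/4 Rh+, 1/4 Rh-; so P(type B, Rh-positive) = 1/4 × 3/4 = 3/16 per child.
P(none) = (13/16)^4 = 28561/65536; P(at least one) = 1 − 28561/65536 = 36975/65536.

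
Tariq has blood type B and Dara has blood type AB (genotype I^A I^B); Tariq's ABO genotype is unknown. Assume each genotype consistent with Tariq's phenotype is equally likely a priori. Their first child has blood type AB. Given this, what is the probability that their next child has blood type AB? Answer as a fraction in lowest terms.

Possible genotypes: Tariq ∈ {I^B I^B, I^B i}; Dara ∈ {I^A I^B}.
Weight each parental genotype pair by prior × P(type-AB child):
  I^B I^B × I^A I^B: posterior weight 2/3; P(next child type AB) = 1/2.
  I^B i × I^A I^B: posterior weight 1/3; P(next child type AB) = 1/4.
Weighted sum = 5/12.

5/12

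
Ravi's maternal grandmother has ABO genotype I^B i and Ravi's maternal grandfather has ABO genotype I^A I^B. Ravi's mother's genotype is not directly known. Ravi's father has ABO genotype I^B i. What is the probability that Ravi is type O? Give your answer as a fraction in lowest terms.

Ravi's mother's ABO genotype from I^B i × I^A I^B: 1/4 I^A I^B, 1/4 I^A i, 1/4 I^B I^B, 1/4 I^B i.
Crossing each possibility with the father I^B i and summing P(type O): 1/4·0 + 1/4·1/4 + 1/4·0 + 1/4·1/4 = 1/8.

1/8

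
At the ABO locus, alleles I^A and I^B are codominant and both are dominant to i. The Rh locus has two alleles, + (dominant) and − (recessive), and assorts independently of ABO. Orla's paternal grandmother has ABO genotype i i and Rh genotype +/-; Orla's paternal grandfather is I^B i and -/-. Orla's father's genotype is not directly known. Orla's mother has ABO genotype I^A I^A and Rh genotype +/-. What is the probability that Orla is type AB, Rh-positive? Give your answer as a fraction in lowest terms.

Orla's father's ABO genotype from i i × I^B i: 1/2 I^B i, 1/2 i i.
Crossing each possibility with the mother I^A I^A and summing P(type AB): 1/2·1/2 + 1/2·0 = 1/4.
Similarly for Rh via the father's Rh distribution: P(Rh+) = 5/8.
Independent loci: 1/4 × 5/8 = 5/32.

5/32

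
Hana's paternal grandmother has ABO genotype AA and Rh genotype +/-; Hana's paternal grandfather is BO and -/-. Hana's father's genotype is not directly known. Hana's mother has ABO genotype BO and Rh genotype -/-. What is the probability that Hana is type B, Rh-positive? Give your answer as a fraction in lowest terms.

Hana's father's ABO genotype from AA × BO: 1/2 AB, 1/2 AO.
Crossing each possibility with the mother BO and summing P(type B): 1/2·1/2 + 1/2·1/4 = 3/8.
Similarly for Rh via the father's Rh distribution: P(Rh+) = 1/4.
Independent loci: 3/8 × 1/4 = 3/32.

3/32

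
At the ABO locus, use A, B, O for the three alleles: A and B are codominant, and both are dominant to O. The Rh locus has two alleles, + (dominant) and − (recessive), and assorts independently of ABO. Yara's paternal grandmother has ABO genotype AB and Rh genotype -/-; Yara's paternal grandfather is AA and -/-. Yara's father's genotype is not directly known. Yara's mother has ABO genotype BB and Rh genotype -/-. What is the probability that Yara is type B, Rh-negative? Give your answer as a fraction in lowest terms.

Yara's father's ABO genotype from AB × AA: 1/2 AA, 1/2 AB.
Crossing each possibility with the mother BB and summing P(type B): 1/2·0 + 1/2·1/2 = 1/4.
Similarly for Rh via the father's Rh distribution: P(Rh-) = 1.
Independent loci: 1/4 × 1 = 1/4.

1/4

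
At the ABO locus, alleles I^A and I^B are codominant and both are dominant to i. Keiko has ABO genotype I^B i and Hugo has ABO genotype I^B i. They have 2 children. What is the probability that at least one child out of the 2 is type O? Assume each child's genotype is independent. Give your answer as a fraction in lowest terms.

ABO cross I^B i × I^B i → 1/4 O, 3/4 B.
So P(type O) = 1/4 per child.
P(none) = (3/4)^2 = 9/16; P(at least one) = 1 − 9/16 = 7/16.

7/16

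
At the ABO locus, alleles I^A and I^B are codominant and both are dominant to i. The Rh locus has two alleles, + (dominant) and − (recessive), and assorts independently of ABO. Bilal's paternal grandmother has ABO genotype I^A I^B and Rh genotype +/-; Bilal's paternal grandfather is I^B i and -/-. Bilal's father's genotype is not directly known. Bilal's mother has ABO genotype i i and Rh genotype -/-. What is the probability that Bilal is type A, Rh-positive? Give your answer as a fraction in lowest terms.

Bilal's father's ABO genotype from I^A I^B × I^B i: 1/4 I^A I^B, 1/4 I^A i, 1/4 I^B I^B, 1/4 I^B i.
Crossing each possibility with the mother i i and summing P(type A): 1/4·1/2 + 1/4·1/2 + 1/4·0 + 1/4·0 = 1/4.
Similarly for Rh via the father's Rh distribution: P(Rh+) = 1/4.
Independent loci: 1/4 × 1/4 = 1/16.

1/16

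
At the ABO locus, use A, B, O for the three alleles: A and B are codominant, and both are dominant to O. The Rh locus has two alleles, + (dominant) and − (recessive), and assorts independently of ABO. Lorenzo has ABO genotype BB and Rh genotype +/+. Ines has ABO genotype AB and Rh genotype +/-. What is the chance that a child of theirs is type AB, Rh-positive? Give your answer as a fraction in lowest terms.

1/2

ABO cross BB × AB → offspring phenotypes: 1/2 B, 1/2 AB.
Rh cross +/+ × +/- → 1 Rh+.
Independent loci: P(type AB, Rh-positive) = 1/2 × 1 = 1/2.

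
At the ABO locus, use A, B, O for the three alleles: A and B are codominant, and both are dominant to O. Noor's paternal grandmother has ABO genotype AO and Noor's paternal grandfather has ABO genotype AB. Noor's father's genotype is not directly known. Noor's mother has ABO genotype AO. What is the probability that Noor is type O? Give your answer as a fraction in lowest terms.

1/8

Noor's father's ABO genotype from AO × AB: 1/4 AA, 1/4 AB, 1/4 AO, 1/4 BO.
Crossing each possibility with the mother AO and summing P(type O): 1/4·0 + 1/4·0 + 1/4·1/4 + 1/4·1/4 = 1/8.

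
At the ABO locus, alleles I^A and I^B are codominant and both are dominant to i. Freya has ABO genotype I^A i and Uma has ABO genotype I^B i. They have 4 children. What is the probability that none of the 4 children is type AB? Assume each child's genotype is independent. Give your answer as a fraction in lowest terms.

81/256

ABO cross I^A i × I^B i → 1/4 O, 1/4 A, 1/4 B, 1/4 AB.
So P(type AB) = 1/4 per child.
P(not type AB) = 3/4 for one child; (3/4)^4 = 81/256.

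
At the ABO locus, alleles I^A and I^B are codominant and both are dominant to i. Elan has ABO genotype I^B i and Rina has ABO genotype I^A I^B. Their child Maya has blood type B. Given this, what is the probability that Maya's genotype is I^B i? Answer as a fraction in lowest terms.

Cross I^B i × I^A I^B → 1/4 I^A I^B, 1/4 I^A i, 1/4 I^B I^B, 1/4 I^B i.
Type-B genotypes among offspring: I^B I^B (1/4), I^B i (1/4); total 1/2.
P(I^B i | type B) = (1/4) / (1/2) = 1/2.

1/2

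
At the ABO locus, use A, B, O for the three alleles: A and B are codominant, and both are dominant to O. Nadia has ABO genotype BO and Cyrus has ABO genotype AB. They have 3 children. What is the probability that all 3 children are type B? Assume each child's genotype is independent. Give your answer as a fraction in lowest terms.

1/8

ABO cross BO × AB → 1/4 A, 1/2 B, 1/4 AB.
So P(type B) = 1/2 per child.
All 3 independent: (1/2)^3 = 1/8.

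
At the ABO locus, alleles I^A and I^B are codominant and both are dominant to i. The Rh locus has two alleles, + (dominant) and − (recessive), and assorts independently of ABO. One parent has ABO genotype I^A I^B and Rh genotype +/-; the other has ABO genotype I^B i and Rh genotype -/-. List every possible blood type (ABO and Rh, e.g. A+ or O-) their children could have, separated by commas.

A+, A-, B+, B-, AB+, AB-

Gametes from I^A I^B × I^B i give offspring ABO genotypes I^A I^B, I^A i, I^B I^B, I^B i, i.e. phenotypes A, B, AB.
Rh cross +/- × -/- → phenotypes Rh+, Rh-.
Combining independently: A+, A-, B+, B-, AB+, AB-.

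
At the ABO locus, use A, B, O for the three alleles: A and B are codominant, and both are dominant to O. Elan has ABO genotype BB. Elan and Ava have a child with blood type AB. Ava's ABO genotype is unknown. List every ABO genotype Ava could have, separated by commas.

AA, AB, AO

For each candidate genotype of Ava, check whether crossing it with BB can produce every observed child phenotype.
  AA → possible child types {AB} ✓
  AB → possible child types {B, AB} ✓
  AO → possible child types {B, AB} ✓
  BB → possible child types {B} ✗
  BO → possible child types {B} ✗
  OO → possible child types {B} ✗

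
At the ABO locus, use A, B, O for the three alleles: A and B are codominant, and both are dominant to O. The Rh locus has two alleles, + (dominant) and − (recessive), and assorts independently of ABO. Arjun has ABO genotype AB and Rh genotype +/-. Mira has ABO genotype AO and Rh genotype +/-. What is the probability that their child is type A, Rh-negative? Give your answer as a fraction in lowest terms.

1/8

ABO cross AB × AO → offspring phenotypes: 1/2 A, 1/4 B, 1/4 AB.
Rh cross +/- × +/- → 3/4 Rh+, 1/4 Rh-.
Independent loci: P(type A, Rh-negative) = 1/2 × 1/4 = 1/8.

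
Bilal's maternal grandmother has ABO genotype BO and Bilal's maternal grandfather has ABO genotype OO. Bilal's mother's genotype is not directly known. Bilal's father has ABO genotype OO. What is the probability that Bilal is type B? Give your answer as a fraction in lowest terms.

Bilal's mother's ABO genotype from BO × OO: 1/2 BO, 1/2 OO.
Crossing each possibility with the father OO and summing P(type B): 1/2·1/2 + 1/2·0 = 1/4.

1/4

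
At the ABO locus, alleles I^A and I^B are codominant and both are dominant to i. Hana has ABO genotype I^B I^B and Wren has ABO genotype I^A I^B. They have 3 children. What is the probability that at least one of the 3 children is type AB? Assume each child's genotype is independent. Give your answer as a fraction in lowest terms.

ABO cross I^B I^B × I^A I^B → 1/2 B, 1/2 AB.
So P(type AB) = 1/2 per child.
P(none) = (1/2)^3 = 1/8; P(at least one) = 1 − 1/8 = 7/8.

7/8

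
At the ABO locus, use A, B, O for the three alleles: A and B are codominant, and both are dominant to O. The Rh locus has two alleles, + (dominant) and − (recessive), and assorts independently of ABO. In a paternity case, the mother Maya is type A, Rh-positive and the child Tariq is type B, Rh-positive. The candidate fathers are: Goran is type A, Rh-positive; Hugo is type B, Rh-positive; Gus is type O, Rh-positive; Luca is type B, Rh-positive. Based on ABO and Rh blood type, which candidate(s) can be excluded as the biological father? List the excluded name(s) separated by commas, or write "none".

Goran, Gus

A candidate is excluded only if no genotype consistent with his phenotype could produce a type B, Rh-positive child with a type A, Rh-positive mother.
Goran (type A, Rh+): no genotype consistent with that phenotype can produce a type-B Rh+ child with a type-A mother.
Gus (type O, Rh+): no genotype consistent with that phenotype can produce a type-B Rh+ child with a type-A mother.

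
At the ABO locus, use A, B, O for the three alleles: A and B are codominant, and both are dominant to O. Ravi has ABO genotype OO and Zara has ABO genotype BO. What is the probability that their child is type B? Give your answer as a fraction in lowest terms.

1/2

ABO cross OO × BO → offspring phenotypes: 1/2 O, 1/2 B.
So P(type B) = 1/2.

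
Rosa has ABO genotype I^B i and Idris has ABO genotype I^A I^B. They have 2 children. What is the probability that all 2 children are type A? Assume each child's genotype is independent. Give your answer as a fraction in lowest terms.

ABO cross I^B i × I^A I^B → 1/4 A, 1/2 B, 1/4 AB.
So P(type A) = 1/4 per child.
All 2 independent: (1/4)^2 = 1/16.

1/16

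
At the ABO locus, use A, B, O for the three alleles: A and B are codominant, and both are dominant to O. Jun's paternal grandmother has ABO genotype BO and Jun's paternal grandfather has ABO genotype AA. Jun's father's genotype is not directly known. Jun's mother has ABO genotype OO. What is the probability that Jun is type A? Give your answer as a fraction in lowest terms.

1/2

Jun's father's ABO genotype from BO × AA: 1/2 AB, 1/2 AO.
Crossing each possibility with the mother OO and summing P(type A): 1/2·1/2 + 1/2·1/2 = 1/2.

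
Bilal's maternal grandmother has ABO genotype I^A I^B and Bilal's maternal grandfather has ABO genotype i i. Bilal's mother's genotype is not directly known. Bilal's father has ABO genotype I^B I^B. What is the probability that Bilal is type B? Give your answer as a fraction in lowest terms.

Bilal's mother's ABO genotype from I^A I^B × i i: 1/2 I^A i, 1/2 I^B i.
Crossing each possibility with the father I^B I^B and summing P(type B): 1/2·1/2 + 1/2·1 = 3/4.

3/4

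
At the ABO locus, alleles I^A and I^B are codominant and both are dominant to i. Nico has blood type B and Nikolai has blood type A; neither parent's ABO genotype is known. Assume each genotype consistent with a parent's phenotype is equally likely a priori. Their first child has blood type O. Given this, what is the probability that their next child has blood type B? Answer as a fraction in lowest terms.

1/4

Possible genotypes: Nico ∈ {I^B I^B, I^B i}; Nikolai ∈ {I^A I^A, I^A i}.
Weight each parental genotype pair by prior × P(type-O child):
  I^B i × I^A i: posterior weight 1; P(next child type B) = 1/4.
Weighted sum = 1/4.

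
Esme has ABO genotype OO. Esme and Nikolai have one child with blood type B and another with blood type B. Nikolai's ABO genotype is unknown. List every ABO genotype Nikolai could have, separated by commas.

For each candidate genotype of Nikolai, check whether crossing it with OO can produce every observed child phenotype.
  AA → possible child types {A} ✗
  AB → possible child types {A, B} ✓
  AO → possible child types {O, A} ✗
  BB → possible child types {B} ✓
  BO → possible child types {O, B} ✓
  OO → possible child types {O} ✗

AB, BB, BO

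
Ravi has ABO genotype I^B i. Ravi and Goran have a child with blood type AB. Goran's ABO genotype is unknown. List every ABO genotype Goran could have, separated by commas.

I^A I^A, I^A I^B, I^A i

For each candidate genotype of Goran, check whether crossing it with I^B i can produce every observed child phenotype.
  I^A I^A → possible child types {A, AB} ✓
  I^A I^B → possible child types {A, B, AB} ✓
  I^A i → possible child types {O, A, B, AB} ✓
  I^B I^B → possible child types {B} ✗
  I^B i → possible child types {O, B} ✗
  i i → possible child types {O, B} ✗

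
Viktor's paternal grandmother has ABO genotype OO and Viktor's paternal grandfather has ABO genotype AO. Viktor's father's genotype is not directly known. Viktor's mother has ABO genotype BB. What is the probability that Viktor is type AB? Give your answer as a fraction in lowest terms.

Viktor's father's ABO genotype from OO × AO: 1/2 AO, 1/2 OO.
Crossing each possibility with the mother BB and summing P(type AB): 1/2·1/2 + 1/2·0 = 1/4.

1/4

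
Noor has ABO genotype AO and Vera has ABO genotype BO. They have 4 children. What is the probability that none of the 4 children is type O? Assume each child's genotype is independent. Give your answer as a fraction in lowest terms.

81/256

ABO cross AO × BO → 1/4 O, 1/4 A, 1/4 B, 1/4 AB.
So P(type O) = 1/4 per child.
P(not type O) = 3/4 for one child; (3/4)^4 = 81/256.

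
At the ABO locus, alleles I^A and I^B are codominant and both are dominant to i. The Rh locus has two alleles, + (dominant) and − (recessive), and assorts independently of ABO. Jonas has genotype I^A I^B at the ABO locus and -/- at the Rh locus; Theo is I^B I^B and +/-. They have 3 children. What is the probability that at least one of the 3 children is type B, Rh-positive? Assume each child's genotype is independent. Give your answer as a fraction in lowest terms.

ABO cross I^A I^B × I^B I^B → 1/2 B, 1/2 AB.
Rh cross -/- × +/- → 1/2 Rh+, 1/2 Rh-; so P(type B, Rh-positive) = 1/2 × 1/2 = 1/4 per child.
P(none) = (3/4)^3 = 27/64; P(at least one) = 1 − 27/64 = 37/64.

37/64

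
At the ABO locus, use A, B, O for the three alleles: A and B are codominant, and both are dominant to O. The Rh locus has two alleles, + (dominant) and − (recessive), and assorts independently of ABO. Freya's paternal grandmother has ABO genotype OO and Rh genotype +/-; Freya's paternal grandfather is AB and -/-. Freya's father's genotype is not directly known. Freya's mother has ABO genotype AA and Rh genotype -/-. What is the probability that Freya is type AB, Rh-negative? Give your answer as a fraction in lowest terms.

3/16

Freya's father's ABO genotype from OO × AB: 1/2 AO, 1/2 BO.
Crossing each possibility with the mother AA and summing P(type AB): 1/2·0 + 1/2·1/2 = 1/4.
Similarly for Rh via the father's Rh distribution: P(Rh-) = 3/4.
Independent loci: 1/4 × 3/4 = 3/16.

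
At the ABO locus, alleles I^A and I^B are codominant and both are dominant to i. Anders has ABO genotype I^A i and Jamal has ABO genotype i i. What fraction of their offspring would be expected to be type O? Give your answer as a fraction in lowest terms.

ABO cross I^A i × i i → offspring phenotypes: 1/2 O, 1/2 A.
So P(type O) = 1/2.

1/2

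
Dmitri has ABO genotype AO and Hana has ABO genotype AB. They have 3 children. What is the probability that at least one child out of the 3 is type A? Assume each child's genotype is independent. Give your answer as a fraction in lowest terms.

7/8

ABO cross AO × AB → 1/2 A, 1/4 B, 1/4 AB.
So P(type A) = 1/2 per child.
P(none) = (1/2)^3 = 1/8; P(at least one) = 1 − 1/8 = 7/8.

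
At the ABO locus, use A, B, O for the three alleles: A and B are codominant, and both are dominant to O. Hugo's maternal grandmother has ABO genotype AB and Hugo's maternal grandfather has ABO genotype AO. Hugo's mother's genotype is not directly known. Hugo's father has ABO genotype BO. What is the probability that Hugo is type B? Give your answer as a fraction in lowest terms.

3/8

Hugo's mother's ABO genotype from AB × AO: 1/4 AA, 1/4 AB, 1/4 AO, 1/4 BO.
Crossing each possibility with the father BO and summing P(type B): 1/4·0 + 1/4·1/2 + 1/4·1/4 + 1/4·3/4 = 3/8.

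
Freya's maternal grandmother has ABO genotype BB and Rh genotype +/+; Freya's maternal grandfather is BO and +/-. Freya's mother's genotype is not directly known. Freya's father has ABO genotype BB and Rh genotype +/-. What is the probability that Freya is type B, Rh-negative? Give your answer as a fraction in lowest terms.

1/8

Freya's mother's ABO genotype from BB × BO: 1/2 BB, 1/2 BO.
Crossing each possibility with the father BB and summing P(type B): 1/2·1 + 1/2·1 = 1.
Similarly for Rh via the mother's Rh distribution: P(Rh-) = 1/8.
Independent loci: 1 × 1/8 = 1/8.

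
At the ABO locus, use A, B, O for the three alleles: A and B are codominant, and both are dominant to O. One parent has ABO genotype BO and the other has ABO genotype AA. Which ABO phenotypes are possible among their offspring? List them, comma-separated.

A, AB

Gametes from BO × AA give offspring ABO genotypes AB, AO, i.e. phenotypes A, AB.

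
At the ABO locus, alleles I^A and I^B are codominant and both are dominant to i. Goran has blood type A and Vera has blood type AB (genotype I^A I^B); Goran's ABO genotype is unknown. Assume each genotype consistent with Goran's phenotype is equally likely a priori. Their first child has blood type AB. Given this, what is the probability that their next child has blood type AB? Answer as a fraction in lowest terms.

Possible genotypes: Goran ∈ {I^A I^A, I^A i}; Vera ∈ {I^A I^B}.
Weight each parental genotype pair by prior × P(type-AB child):
  I^A I^A × I^A I^B: posterior weight 2/3; P(next child type AB) = 1/2.
  I^A i × I^A I^B: posterior weight 1/3; P(next child type AB) = 1/4.
Weighted sum = 5/12.

5/12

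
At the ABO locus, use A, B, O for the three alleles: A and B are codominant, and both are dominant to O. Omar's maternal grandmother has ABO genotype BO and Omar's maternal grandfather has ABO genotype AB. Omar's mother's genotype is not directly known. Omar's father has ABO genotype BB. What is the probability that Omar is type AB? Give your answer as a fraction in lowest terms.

1/4

Omar's mother's ABO genotype from BO × AB: 1/4 AB, 1/4 AO, 1/4 BB, 1/4 BO.
Crossing each possibility with the father BB and summing P(type AB): 1/4·1/2 + 1/4·1/2 + 1/4·0 + 1/4·0 = 1/4.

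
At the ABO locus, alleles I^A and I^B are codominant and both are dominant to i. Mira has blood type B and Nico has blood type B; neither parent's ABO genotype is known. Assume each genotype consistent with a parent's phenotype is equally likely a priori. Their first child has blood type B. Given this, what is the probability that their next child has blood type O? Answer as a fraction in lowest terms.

1/20

Possible genotypes: Mira ∈ {I^B I^B, I^B i}; Nico ∈ {I^B I^B, I^B i}.
Weight each parental genotype pair by prior × P(type-B child):
  I^B I^B × I^B I^B: posterior weight 4/15; P(next child type O) = 0.
  I^B I^B × I^B i: posterior weight 4/15; P(next child type O) = 0.
  I^B i × I^B I^B: posterior weight 4/15; P(next child type O) = 0.
  I^B i × I^B i: posterior weight 1/5; P(next child type O) = 1/4.
Weighted sum = 1/20.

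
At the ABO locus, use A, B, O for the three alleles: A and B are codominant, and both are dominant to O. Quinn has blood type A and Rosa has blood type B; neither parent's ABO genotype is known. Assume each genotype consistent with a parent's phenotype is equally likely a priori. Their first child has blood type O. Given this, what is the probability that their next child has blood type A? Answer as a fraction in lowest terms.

1/4

Possible genotypes: Quinn ∈ {AA, AO}; Rosa ∈ {BB, BO}.
Weight each parental genotype pair by prior × P(type-O child):
  AO × BO: posterior weight 1; P(next child type A) = 1/4.
Weighted sum = 1/4.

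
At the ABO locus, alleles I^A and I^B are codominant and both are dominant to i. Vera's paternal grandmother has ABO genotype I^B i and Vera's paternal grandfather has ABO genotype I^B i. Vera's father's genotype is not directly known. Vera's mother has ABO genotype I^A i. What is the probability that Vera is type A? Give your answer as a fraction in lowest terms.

1/4

Vera's father's ABO genotype from I^B i × I^B i: 1/4 I^B I^B, 1/2 I^B i, 1/4 i i.
Crossing each possibility with the mother I^A i and summing P(type A): 1/4·0 + 1/2·1/4 + 1/4·1/2 = 1/4.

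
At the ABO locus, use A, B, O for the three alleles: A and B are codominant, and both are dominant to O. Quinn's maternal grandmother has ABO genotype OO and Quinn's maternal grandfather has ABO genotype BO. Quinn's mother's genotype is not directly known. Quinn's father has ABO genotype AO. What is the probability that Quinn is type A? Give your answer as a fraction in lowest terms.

3/8

Quinn's mother's ABO genotype from OO × BO: 1/2 BO, 1/2 OO.
Crossing each possibility with the father AO and summing P(type A): 1/2·1/4 + 1/2·1/2 = 3/8.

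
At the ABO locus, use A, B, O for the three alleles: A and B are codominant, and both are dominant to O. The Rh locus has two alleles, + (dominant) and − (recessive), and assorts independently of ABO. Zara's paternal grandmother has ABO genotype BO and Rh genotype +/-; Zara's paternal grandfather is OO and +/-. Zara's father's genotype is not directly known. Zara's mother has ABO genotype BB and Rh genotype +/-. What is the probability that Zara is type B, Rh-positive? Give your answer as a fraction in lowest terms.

3/4

Zara's father's ABO genotype from BO × OO: 1/2 BO, 1/2 OO.
Crossing each possibility with the mother BB and summing P(type B): 1/2·1 + 1/2·1 = 1.
Similarly for Rh via the father's Rh distribution: P(Rh+) = 3/4.
Independent loci: 1 × 3/4 = 3/4.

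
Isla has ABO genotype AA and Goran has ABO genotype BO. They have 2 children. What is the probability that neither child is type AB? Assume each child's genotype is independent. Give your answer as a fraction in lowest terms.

1/4

ABO cross AA × BO → 1/2 A, 1/2 AB.
So P(type AB) = 1/2 per child.
P(not type AB) = 1/2 for one child; (1/2)^2 = 1/4.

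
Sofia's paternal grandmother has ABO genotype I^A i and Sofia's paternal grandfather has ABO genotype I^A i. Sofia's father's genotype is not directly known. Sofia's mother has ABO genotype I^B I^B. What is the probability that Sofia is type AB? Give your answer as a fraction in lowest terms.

1/2

Sofia's father's ABO genotype from I^A i × I^A i: 1/4 I^A I^A, 1/2 I^A i, 1/4 i i.
Crossing each possibility with the mother I^B I^B and summing P(type AB): 1/4·1 + 1/2·1/2 + 1/4·0 = 1/2.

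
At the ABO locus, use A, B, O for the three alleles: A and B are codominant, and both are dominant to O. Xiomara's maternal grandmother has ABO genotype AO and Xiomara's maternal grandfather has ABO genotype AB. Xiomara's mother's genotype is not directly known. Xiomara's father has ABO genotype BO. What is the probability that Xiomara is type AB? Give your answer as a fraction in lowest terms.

Xiomara's mother's ABO genotype from AO × AB: 1/4 AA, 1/4 AB, 1/4 AO, 1/4 BO.
Crossing each possibility with the father BO and summing P(type AB): 1/4·1/2 + 1/4·1/4 + 1/4·1/4 + 1/4·0 = 1/4.

1/4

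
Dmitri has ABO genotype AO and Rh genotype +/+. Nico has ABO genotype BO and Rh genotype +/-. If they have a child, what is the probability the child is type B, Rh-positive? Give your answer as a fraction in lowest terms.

ABO cross AO × BO → offspring phenotypes: 1/4 O, 1/4 A, 1/4 B, 1/4 AB.
Rh cross +/+ × +/- → 1 Rh+.
Independent loci: P(type B, Rh-positive) = 1/4 × 1 = 1/4.

1/4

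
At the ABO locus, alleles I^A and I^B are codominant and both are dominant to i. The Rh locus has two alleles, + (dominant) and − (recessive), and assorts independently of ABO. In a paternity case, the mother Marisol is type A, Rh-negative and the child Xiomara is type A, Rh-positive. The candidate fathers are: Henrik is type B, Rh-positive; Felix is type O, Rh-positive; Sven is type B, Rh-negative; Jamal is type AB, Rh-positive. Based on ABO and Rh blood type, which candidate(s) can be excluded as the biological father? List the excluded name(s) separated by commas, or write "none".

Sven

A candidate is excluded only if no genotype consistent with his phenotype could produce a type A, Rh-positive child with a type A, Rh-negative mother.
Sven (type B, Rh-): no genotype consistent with that phenotype can produce a type-A Rh+ child with a type-A mother.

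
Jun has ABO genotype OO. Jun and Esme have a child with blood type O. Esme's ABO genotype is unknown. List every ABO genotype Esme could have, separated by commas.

AO, BO, OO

For each candidate genotype of Esme, check whether crossing it with OO can produce every observed child phenotype.
  AA → possible child types {A} ✗
  AB → possible child types {A, B} ✗
  AO → possible child types {O, A} ✓
  BB → possible child types {B} ✗
  BO → possible child types {O, B} ✓
  OO → possible child types {O} ✓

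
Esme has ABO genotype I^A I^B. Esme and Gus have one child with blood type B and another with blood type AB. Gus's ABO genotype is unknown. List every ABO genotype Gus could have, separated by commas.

I^A I^B, I^A i, I^B I^B, I^B i

For each candidate genotype of Gus, check whether crossing it with I^A I^B can produce every observed child phenotype.
  I^A I^A → possible child types {A, AB} ✗
  I^A I^B → possible child types {A, B, AB} ✓
  I^A i → possible child types {A, B, AB} ✓
  I^B I^B → possible child types {B, AB} ✓
  I^B i → possible child types {A, B, AB} ✓
  i i → possible child types {A, B} ✗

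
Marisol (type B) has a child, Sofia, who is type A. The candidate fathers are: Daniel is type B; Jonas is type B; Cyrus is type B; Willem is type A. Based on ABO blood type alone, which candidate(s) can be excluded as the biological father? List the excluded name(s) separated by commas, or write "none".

A candidate is excluded only if no genotype consistent with his phenotype could produce a type A child with a type B mother.
Daniel (type B): no genotype consistent with that phenotype can produce a type-A child with a type-B mother.
Jonas (type B): no genotype consistent with that phenotype can produce a type-A child with a type-B mother.
Cyrus (type B): no genotype consistent with that phenotype can produce a type-A child with a type-B mother.

Daniel, Jonas, Cyrus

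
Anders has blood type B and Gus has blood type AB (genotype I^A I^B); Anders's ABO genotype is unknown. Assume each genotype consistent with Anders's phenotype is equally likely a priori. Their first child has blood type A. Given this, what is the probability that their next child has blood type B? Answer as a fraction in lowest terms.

1/2

Possible genotypes: Anders ∈ {I^B I^B, I^B i}; Gus ∈ {I^A I^B}.
Weight each parental genotype pair by prior × P(type-A child):
  I^B i × I^A I^B: posterior weight 1; P(next child type B) = 1/2.
Weighted sum = 1/2.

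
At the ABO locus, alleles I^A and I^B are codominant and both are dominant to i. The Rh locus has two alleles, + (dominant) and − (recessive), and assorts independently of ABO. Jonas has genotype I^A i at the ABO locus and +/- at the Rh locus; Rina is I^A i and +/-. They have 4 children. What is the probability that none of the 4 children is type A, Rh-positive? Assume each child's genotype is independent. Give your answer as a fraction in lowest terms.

ABO cross I^A i × I^A i → 1/4 O, 3/4 A.
Rh cross +/- × +/- → 3/4 Rh+, 1/4 Rh-; so P(type A, Rh-positive) = 3/4 × 3/4 = 9/16 per child.
P(not type A, Rh-positive) = 7/16 for one child; (7/16)^4 = 2401/65536.

2401/65536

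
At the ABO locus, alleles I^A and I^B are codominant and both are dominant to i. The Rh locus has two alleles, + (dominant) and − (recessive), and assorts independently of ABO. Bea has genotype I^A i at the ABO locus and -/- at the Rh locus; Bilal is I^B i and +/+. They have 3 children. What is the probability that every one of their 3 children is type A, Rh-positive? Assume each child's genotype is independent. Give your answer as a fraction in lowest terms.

ABO cross I^A i × I^B i → 1/4 O, 1/4 A, 1/4 B, 1/4 AB.
Rh cross -/- × +/+ → 1 Rh+; so P(type A, Rh-positive) = 1/4 × 1 = 1/4 per child.
All 3 independent: (1/4)^3 = 1/64.

1/64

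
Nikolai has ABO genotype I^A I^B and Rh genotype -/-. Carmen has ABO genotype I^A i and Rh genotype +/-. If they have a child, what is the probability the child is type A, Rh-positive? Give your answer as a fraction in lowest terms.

1/4

ABO cross I^A I^B × I^A i → offspring phenotypes: 1/2 A, 1/4 B, 1/4 AB.
Rh cross -/- × +/- → 1/2 Rh+, 1/2 Rh-.
Independent loci: P(type A, Rh-positive) = 1/2 × 1/2 = 1/4.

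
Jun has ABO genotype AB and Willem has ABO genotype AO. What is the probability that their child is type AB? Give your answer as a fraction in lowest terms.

1/4

ABO cross AB × AO → offspring phenotypes: 1/2 A, 1/4 B, 1/4 AB.
So P(type AB) = 1/4.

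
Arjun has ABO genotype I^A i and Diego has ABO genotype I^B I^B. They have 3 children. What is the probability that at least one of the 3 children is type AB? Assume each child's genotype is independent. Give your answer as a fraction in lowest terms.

ABO cross I^A i × I^B I^B → 1/2 B, 1/2 AB.
So P(type AB) = 1/2 per child.
P(none) = (1/2)^3 = 1/8; P(at least one) = 1 − 1/8 = 7/8.

7/8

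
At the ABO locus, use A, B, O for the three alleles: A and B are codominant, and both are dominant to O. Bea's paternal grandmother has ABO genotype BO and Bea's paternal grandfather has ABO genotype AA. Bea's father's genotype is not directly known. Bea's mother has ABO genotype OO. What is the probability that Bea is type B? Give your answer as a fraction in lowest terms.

1/4

Bea's father's ABO genotype from BO × AA: 1/2 AB, 1/2 AO.
Crossing each possibility with the mother OO and summing P(type B): 1/2·1/2 + 1/2·0 = 1/4.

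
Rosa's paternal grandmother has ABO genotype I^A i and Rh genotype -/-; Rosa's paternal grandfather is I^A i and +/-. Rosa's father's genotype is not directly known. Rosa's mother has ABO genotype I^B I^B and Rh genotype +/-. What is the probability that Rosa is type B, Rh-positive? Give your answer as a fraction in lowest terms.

5/16

Rosa's father's ABO genotype from I^A i × I^A i: 1/4 I^A I^A, 1/2 I^A i, 1/4 i i.
Crossing each possibility with the mother I^B I^B and summing P(type B): 1/4·0 + 1/2·1/2 + 1/4·1 = 1/2.
Similarly for Rh via the father's Rh distribution: P(Rh+) = 5/8.
Independent loci: 1/2 × 5/8 = 5/16.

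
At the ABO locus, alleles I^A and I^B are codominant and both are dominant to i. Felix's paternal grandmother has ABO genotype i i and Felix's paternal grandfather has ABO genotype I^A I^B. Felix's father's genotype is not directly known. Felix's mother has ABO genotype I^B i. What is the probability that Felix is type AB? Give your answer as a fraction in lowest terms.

1/8

Felix's father's ABO genotype from i i × I^A I^B: 1/2 I^A i, 1/2 I^B i.
Crossing each possibility with the mother I^B i and summing P(type AB): 1/2·1/4 + 1/2·0 = 1/8.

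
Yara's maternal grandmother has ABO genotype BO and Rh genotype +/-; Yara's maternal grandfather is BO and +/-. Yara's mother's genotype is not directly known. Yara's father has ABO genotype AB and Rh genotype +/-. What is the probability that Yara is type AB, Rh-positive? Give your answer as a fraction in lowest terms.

Yara's mother's ABO genotype from BO × BO: 1/4 BB, 1/2 BO, 1/4 OO.
Crossing each possibility with the father AB and summing P(type AB): 1/4·1/2 + 1/2·1/4 + 1/4·0 = 1/4.
Similarly for Rh via the mother's Rh distribution: P(Rh+) = 3/4.
Independent loci: 1/4 × 3/4 = 3/16.

3/16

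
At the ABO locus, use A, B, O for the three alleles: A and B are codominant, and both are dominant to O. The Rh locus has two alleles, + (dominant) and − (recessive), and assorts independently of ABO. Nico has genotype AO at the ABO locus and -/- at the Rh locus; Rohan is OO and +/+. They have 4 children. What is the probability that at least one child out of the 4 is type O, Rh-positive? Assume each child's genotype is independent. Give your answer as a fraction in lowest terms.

ABO cross AO × OO → 1/2 O, 1/2 A.
Rh cross -/- × +/+ → 1 Rh+; so P(type O, Rh-positive) = 1/2 × 1 = 1/2 per child.
P(none) = (1/2)^4 = 1/16; P(at least one) = 1 − 1/16 = 15/16.

15/16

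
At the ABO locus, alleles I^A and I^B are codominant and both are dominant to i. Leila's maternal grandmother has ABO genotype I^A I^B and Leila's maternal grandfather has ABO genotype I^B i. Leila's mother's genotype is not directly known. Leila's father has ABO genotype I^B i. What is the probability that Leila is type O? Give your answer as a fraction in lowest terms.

1/8

Leila's mother's ABO genotype from I^A I^B × I^B i: 1/4 I^A I^B, 1/4 I^A i, 1/4 I^B I^B, 1/4 I^B i.
Crossing each possibility with the father I^B i and summing P(type O): 1/4·0 + 1/4·1/4 + 1/4·0 + 1/4·1/4 = 1/8.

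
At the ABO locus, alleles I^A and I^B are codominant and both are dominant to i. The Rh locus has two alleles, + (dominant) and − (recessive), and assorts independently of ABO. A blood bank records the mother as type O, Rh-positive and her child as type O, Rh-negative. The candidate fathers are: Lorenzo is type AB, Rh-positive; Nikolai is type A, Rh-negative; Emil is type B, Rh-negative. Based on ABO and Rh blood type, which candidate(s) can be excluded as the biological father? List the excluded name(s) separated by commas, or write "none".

Lorenzo

A candidate is excluded only if no genotype consistent with his phenotype could produce a type O, Rh-negative child with a type O, Rh-positive mother.
Lorenzo (type AB, Rh+): no genotype consistent with that phenotype can produce a type-O Rh- child with a type-O mother.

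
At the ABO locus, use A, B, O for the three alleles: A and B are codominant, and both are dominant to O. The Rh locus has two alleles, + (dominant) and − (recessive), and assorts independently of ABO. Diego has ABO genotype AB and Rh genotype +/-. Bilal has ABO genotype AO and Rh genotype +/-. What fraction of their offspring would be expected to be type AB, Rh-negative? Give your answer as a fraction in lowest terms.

1/16

ABO cross AB × AO → offspring phenotypes: 1/2 A, 1/4 B, 1/4 AB.
Rh cross +/- × +/- → 3/4 Rh+, 1/4 Rh-.
Independent loci: P(type AB, Rh-negative) = 1/4 × 1/4 = 1/16.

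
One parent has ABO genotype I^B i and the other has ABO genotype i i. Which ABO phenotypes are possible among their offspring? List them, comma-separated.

Gametes from I^B i × i i give offspring ABO genotypes I^B i, i i, i.e. phenotypes O, B.

O, B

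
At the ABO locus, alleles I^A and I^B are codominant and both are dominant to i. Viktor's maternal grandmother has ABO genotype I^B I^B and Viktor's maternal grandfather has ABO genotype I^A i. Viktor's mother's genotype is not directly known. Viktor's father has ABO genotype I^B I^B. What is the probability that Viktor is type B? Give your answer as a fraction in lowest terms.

3/4

Viktor's mother's ABO genotype from I^B I^B × I^A i: 1/2 I^A I^B, 1/2 I^B i.
Crossing each possibility with the father I^B I^B and summing P(type B): 1/2·1/2 + 1/2·1 = 3/4.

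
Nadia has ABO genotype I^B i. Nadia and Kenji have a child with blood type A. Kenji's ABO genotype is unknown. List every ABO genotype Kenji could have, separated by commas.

For each candidate genotype of Kenji, check whether crossing it with I^B i can produce every observed child phenotype.
  I^A I^A → possible child types {A, AB} ✓
  I^A I^B → possible child types {A, B, AB} ✓
  I^A i → possible child types {O, A, B, AB} ✓
  I^B I^B → possible child types {B} ✗
  I^B i → possible child types {O, B} ✗
  i i → possible child types {O, B} ✗

I^A I^A, I^A I^B, I^A i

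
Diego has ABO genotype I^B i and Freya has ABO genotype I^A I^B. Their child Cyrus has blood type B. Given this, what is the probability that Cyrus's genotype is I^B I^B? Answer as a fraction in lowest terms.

Cross I^B i × I^A I^B → 1/4 I^A I^B, 1/4 I^A i, 1/4 I^B I^B, 1/4 I^B i.
Type-B genotypes among offspring: I^B I^B (1/4), I^B i (1/4); total 1/2.
P(I^B I^B | type B) = (1/4) / (1/2) = 1/2.

1/2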